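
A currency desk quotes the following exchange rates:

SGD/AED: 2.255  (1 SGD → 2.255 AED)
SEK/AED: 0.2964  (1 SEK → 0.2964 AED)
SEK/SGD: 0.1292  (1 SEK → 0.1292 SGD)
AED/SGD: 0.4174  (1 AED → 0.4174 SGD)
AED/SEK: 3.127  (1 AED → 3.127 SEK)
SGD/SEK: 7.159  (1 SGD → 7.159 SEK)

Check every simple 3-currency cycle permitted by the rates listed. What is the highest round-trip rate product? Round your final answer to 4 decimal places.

0.9110

SEK→SGD→AED→SEK: 0.1292 × 2.255 × 3.127 = 0.91104
SEK→AED→SGD→SEK: 0.2964 × 0.4174 × 7.159 = 0.88569
Maximum is SEK→SGD→AED→SEK at 0.9110; no arbitrage — every cycle loses value.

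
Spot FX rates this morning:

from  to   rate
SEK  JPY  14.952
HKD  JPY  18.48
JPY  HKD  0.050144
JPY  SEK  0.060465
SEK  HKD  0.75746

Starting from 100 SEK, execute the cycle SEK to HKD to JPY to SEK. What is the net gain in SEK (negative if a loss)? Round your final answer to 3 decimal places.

100 SEK × 0.75746 = 75.746 HKD
75.746 HKD × 18.48 = 1399.78608 JPY
1399.78608 JPY × 0.060465 = 84.6380653272 SEK
Net change: 84.6380653272 − 100 = -15.3619346728 SEK

-15.362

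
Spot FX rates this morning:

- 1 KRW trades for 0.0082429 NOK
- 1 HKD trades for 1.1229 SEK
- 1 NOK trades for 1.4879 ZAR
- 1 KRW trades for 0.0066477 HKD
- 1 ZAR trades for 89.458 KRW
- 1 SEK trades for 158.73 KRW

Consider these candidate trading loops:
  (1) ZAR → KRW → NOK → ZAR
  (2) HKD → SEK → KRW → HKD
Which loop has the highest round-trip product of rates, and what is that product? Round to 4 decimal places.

(1) 89.458 × 0.0082429 × 1.4879 = 1.09717
(2) 1.1229 × 158.73 × 0.0066477 = 1.18487
Highest is cycle (2) at 1.1849 (>1, arbitrage).

1.1849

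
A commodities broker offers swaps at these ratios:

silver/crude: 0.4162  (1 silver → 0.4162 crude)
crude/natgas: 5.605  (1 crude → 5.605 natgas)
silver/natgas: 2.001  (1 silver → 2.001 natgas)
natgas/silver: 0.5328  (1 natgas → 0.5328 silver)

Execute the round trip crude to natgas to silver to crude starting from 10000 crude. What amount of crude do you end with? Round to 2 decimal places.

12429.16

10000 crude × 5.605 = 56050 natgas
56050 natgas × 0.5328 = 29863.44 silver
29863.44 silver × 0.4162 = 12429.163728 crude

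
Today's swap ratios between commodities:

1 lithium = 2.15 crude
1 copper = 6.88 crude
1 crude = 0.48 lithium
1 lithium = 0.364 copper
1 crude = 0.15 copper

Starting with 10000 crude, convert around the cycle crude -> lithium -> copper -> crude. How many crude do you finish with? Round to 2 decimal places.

10000 crude × 0.48 = 4800 lithium
4800 lithium × 0.364 = 1747.2 copper
1747.2 copper × 6.88 = 12020.736 crude

12020.74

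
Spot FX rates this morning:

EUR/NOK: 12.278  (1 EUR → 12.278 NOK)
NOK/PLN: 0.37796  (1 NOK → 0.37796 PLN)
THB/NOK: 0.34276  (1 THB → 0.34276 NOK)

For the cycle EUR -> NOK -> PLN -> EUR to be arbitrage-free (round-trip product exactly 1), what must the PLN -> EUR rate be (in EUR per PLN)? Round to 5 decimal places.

0.21549

Known legs of the cycle: 12.278 × 0.37796 = 4.64059288
For no arbitrage the full-cycle product must be 1, so the missing rate is 1 / 4.64059288 ≈ 0.2154897.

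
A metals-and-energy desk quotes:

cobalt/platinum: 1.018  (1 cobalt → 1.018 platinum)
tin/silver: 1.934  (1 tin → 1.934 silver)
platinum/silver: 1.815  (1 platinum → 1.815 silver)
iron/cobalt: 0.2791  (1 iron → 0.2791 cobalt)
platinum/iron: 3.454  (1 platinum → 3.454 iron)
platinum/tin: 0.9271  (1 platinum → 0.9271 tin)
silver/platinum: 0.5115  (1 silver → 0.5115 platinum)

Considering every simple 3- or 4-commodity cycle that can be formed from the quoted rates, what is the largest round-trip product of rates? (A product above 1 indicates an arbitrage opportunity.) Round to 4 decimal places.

0.9814

platinum→iron→cobalt→platinum: 3.454 × 0.2791 × 1.018 = 0.98136
platinum→tin→silver→platinum: 0.9271 × 1.934 × 0.5115 = 0.91713
Maximum is platinum→iron→cobalt→platinum at 0.9814; no arbitrage — every cycle loses value.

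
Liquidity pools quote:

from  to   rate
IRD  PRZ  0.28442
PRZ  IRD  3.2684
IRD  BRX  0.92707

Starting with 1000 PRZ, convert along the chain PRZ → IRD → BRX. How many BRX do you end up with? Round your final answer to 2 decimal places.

1000 PRZ × 3.2684 = 3268.4 IRD
3268.4 IRD × 0.92707 = 3030.035588 BRX

3030.04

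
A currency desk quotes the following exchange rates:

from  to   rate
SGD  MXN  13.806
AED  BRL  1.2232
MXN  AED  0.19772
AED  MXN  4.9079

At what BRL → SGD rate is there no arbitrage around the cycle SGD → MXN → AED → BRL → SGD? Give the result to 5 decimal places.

Known legs of the cycle: 13.806 × 0.19772 × 1.2232 = 3.338996341824
For no arbitrage the full-cycle product must be 1, so the missing rate is 1 / 3.338996341824 ≈ 0.2994912.

0.29949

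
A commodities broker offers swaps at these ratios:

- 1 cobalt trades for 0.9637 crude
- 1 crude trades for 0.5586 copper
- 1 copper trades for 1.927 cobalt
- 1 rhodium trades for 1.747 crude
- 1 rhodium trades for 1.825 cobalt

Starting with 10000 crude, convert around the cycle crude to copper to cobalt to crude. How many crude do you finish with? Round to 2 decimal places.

10000 crude × 0.5586 = 5586 copper
5586 copper × 1.927 = 10764.222 cobalt
10764.222 cobalt × 0.9637 = 10373.4807414 crude

10373.48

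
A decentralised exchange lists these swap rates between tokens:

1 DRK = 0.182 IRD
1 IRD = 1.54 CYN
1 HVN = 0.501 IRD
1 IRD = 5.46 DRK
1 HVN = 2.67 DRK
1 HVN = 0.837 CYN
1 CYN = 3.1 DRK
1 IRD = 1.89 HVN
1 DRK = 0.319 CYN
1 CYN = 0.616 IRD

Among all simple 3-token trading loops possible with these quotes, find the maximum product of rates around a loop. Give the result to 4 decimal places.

DRK→CYN→IRD→DRK: 0.319 × 0.616 × 5.46 = 1.07291
IRD→HVN→CYN→IRD: 1.89 × 0.837 × 0.616 = 0.97447
DRK→IRD→HVN→DRK: 0.182 × 1.89 × 2.67 = 0.91843
DRK→IRD→CYN→DRK: 0.182 × 1.54 × 3.1 = 0.86887
Maximum is DRK→CYN→IRD→DRK at 1.0729; arbitrage exists.

1.0729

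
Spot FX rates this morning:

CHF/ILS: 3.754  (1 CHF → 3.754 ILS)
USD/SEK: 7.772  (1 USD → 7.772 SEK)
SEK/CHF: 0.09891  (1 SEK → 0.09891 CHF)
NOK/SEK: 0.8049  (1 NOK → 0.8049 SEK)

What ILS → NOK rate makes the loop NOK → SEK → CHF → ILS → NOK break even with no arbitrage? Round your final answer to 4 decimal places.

3.3460

Known legs of the cycle: 0.8049 × 0.09891 × 3.754 = 0.298865921886
For no arbitrage the full-cycle product must be 1, so the missing rate is 1 / 0.298865921886 ≈ 3.345982.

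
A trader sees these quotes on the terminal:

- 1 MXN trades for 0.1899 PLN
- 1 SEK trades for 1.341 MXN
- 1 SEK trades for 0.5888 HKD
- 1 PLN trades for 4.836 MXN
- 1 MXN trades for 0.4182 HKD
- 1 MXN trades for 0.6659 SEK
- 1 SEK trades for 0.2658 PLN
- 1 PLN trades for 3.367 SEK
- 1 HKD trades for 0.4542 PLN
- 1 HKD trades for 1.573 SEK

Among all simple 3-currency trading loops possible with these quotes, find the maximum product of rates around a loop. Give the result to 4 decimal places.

MXN→HKD→PLN→MXN: 0.4182 × 0.4542 × 4.836 = 0.91858
SEK→HKD→PLN→SEK: 0.5888 × 0.4542 × 3.367 = 0.90045
SEK→MXN→HKD→SEK: 1.341 × 0.4182 × 1.573 = 0.88215
SEK→MXN→PLN→SEK: 1.341 × 0.1899 × 3.367 = 0.85743
SEK→PLN→MXN→SEK: 0.2658 × 4.836 × 0.6659 = 0.85595
Maximum is MXN→HKD→PLN→MXN at 0.9186; no arbitrage — every cycle loses value.

0.9186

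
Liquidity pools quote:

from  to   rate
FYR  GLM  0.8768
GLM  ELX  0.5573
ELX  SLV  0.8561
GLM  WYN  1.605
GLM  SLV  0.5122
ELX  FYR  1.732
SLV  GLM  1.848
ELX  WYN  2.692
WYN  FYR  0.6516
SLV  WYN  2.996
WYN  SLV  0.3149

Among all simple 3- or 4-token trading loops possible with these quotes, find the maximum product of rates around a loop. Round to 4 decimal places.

0.9340

SLV→GLM→WYN→SLV: 1.848 × 1.605 × 0.3149 = 0.93401
GLM→WYN→FYR→GLM: 1.605 × 0.6516 × 0.8768 = 0.91697
SLV→GLM→ELX→SLV: 1.848 × 0.5573 × 0.8561 = 0.88169
SLV→WYN→FYR→GLM→SLV: 2.996 × 0.6516 × 0.8768 × 0.5122 = 0.87672
SLV→GLM→ELX→WYN→SLV: 1.848 × 0.5573 × 2.692 × 0.3149 = 0.87305
GLM→ELX→WYN→FYR→GLM: 0.5573 × 2.692 × 0.6516 × 0.8768 = 0.85713
GLM→ELX→FYR→GLM: 0.5573 × 1.732 × 0.8768 = 0.84633
Maximum is SLV→GLM→WYN→SLV at 0.9340; no arbitrage — every cycle loses value.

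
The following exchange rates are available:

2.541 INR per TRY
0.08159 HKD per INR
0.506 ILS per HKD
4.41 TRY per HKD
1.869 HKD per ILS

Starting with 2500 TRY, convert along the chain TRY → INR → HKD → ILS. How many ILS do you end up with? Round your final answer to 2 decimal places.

262.26

2500 TRY × 2.541 = 6352.5 INR
6352.5 INR × 0.08159 = 518.300475 HKD
518.300475 HKD × 0.506 = 262.26004035 ILS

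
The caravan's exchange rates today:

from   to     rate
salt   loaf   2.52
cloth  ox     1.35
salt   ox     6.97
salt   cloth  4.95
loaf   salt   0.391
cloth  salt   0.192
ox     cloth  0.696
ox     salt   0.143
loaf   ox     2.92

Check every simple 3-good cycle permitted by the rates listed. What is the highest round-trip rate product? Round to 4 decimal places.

1.0523

salt→loaf→ox→salt: 2.52 × 2.92 × 0.143 = 1.05225
salt→cloth→ox→salt: 4.95 × 1.35 × 0.143 = 0.95560
salt→ox→cloth→salt: 6.97 × 0.696 × 0.192 = 0.93142
Maximum is salt→loaf→ox→salt at 1.0523; arbitrage exists.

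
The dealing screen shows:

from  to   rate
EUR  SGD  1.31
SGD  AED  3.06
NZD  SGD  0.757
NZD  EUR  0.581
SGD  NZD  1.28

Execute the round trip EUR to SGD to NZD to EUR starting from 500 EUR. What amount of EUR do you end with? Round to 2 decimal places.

500 EUR × 1.31 = 655 SGD
655 SGD × 1.28 = 838.4 NZD
838.4 NZD × 0.581 = 487.1104 EUR

487.11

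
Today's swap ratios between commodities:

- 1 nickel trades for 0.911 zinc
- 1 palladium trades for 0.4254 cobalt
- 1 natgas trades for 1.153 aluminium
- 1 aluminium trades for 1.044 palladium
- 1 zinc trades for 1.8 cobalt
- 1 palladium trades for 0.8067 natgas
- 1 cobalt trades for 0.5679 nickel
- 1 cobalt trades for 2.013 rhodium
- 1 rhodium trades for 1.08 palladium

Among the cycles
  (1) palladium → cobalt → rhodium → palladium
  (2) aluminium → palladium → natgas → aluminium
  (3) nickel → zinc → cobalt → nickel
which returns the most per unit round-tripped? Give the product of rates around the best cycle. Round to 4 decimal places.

(1) 0.4254 × 2.013 × 1.08 = 0.92484
(2) 1.044 × 0.8067 × 1.153 = 0.97105
(3) 0.911 × 1.8 × 0.5679 = 0.93124
Highest is cycle (2) at 0.9711 (≤1, no arbitrage).

0.9711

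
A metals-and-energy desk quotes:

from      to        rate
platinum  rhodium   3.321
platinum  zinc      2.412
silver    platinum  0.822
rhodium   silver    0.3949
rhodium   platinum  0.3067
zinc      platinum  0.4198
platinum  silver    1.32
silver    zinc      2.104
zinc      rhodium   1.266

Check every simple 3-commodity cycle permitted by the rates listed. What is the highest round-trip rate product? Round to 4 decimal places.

1.1659

zinc→platinum→silver→zinc: 0.4198 × 1.32 × 2.104 = 1.16590
rhodium→silver→platinum→rhodium: 0.3949 × 0.822 × 3.321 = 1.07802
zinc→rhodium→silver→zinc: 1.266 × 0.3949 × 2.104 = 1.05188
zinc→rhodium→platinum→zinc: 1.266 × 0.3067 × 2.412 = 0.93654
Maximum is zinc→platinum→silver→zinc at 1.1659; arbitrage exists.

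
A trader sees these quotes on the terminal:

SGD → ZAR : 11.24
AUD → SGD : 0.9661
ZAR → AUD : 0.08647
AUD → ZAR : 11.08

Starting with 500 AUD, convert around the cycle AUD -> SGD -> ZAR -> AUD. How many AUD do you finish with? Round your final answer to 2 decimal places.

469.49

500 AUD × 0.9661 = 483.05 SGD
483.05 SGD × 11.24 = 5429.482 ZAR
5429.482 ZAR × 0.08647 = 469.48730854 AUD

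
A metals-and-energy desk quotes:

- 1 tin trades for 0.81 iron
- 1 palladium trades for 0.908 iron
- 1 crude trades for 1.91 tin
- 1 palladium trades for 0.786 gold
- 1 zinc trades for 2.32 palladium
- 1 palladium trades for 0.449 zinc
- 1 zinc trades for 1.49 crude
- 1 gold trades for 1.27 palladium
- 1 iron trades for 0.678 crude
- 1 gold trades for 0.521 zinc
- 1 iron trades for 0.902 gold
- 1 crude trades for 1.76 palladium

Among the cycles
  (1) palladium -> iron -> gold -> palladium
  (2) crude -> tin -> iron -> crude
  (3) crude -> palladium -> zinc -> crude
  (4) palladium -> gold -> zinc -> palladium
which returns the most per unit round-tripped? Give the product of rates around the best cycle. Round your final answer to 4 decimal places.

(1) 0.908 × 0.902 × 1.27 = 1.04015
(2) 1.91 × 0.81 × 0.678 = 1.04893
(3) 1.76 × 0.449 × 1.49 = 1.17746
(4) 0.786 × 0.521 × 2.32 = 0.95005
Highest is cycle (3) at 1.1775 (>1, arbitrage).

1.1775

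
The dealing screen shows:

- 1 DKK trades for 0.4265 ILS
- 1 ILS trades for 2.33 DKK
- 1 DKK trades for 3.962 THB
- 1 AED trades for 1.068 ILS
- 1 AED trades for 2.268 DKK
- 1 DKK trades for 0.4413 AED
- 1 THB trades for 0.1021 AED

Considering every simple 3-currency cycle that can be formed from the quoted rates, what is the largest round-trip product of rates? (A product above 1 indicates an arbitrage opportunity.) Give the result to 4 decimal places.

ILS→DKK→AED→ILS: 2.33 × 0.4413 × 1.068 = 1.09815
DKK→THB→AED→DKK: 3.962 × 0.1021 × 2.268 = 0.91745
Maximum is ILS→DKK→AED→ILS at 1.0981; arbitrage exists.

1.0981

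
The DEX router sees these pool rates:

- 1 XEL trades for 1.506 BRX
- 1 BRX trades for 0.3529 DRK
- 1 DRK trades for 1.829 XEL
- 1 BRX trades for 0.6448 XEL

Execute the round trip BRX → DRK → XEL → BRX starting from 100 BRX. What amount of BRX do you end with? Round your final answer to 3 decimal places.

97.205

100 BRX × 0.3529 = 35.29 DRK
35.29 DRK × 1.829 = 64.54541 XEL
64.54541 XEL × 1.506 = 97.20538746 BRX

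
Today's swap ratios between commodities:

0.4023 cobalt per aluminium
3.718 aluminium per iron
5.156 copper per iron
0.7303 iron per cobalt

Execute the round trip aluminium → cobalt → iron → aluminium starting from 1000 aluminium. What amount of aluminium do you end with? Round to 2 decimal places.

1000 aluminium × 0.4023 = 402.3 cobalt
402.3 cobalt × 0.7303 = 293.79969 iron
293.79969 iron × 3.718 = 1092.34724742 aluminium

1092.35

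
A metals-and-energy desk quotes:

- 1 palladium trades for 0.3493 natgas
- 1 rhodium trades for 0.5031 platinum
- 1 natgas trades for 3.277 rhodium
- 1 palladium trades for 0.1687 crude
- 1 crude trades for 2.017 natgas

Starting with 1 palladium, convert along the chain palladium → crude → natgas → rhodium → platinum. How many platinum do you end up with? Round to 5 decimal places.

0.56099

1 palladium × 0.1687 = 0.1687 crude
0.1687 crude × 2.017 = 0.3402679 natgas
0.3402679 natgas × 3.277 = 1.1150579083 rhodium
1.1150579083 rhodium × 0.5031 = 0.56098563366573 platinum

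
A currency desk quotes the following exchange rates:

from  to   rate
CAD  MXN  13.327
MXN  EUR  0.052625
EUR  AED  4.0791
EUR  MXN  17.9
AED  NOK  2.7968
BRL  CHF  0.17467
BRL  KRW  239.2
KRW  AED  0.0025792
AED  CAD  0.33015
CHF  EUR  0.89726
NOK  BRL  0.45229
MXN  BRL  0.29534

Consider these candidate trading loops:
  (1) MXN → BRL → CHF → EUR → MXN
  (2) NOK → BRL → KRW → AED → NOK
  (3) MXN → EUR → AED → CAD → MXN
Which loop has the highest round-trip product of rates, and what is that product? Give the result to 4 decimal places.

(1) 0.29534 × 0.17467 × 0.89726 × 17.9 = 0.82854
(2) 0.45229 × 239.2 × 0.0025792 × 2.7968 = 0.78041
(3) 0.052625 × 4.0791 × 0.33015 × 13.327 = 0.94450
Highest is cycle (3) at 0.9445 (≤1, no arbitrage).

0.9445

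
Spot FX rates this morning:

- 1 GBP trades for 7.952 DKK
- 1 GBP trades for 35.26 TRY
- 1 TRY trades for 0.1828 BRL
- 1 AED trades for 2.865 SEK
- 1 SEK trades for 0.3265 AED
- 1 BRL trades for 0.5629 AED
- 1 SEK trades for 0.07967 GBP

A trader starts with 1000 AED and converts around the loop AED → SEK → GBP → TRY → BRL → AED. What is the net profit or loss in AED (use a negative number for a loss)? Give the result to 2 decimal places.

1000 AED × 2.865 = 2865 SEK
2865 SEK × 0.07967 = 228.25455 GBP
228.25455 GBP × 35.26 = 8048.255433 TRY
8048.255433 TRY × 0.1828 = 1471.2210931524 BRL
1471.2210931524 BRL × 0.5629 = 828.15035333548596 AED
Net change: 828.15035333548596 − 1000 = -171.84964666451404 AED

-171.85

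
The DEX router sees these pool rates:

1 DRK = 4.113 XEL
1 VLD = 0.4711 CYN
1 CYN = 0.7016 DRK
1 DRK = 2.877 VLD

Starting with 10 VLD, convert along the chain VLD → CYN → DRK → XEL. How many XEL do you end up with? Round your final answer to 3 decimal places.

10 VLD × 0.4711 = 4.711 CYN
4.711 CYN × 0.7016 = 3.3052376 DRK
3.3052376 DRK × 4.113 = 13.5944422488 XEL

13.594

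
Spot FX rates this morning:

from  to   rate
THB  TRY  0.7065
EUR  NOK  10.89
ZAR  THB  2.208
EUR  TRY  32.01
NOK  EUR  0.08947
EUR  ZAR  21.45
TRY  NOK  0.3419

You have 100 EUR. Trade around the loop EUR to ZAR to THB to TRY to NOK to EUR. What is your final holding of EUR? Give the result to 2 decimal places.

102.36

100 EUR × 21.45 = 2145 ZAR
2145 ZAR × 2.208 = 4736.16 THB
4736.16 THB × 0.7065 = 3346.09704 TRY
3346.09704 TRY × 0.3419 = 1144.030577976 NOK
1144.030577976 NOK × 0.08947 = 102.35641581151272 EUR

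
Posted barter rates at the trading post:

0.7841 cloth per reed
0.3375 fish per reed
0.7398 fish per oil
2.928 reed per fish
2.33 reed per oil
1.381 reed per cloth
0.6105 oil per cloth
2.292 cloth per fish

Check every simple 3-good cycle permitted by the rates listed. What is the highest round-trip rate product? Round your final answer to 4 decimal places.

cloth→oil→reed→cloth: 0.6105 × 2.33 × 0.7841 = 1.11535
cloth→reed→fish→cloth: 1.381 × 0.3375 × 2.292 = 1.06827
cloth→oil→fish→cloth: 0.6105 × 0.7398 × 2.292 = 1.03518
Maximum is cloth→oil→reed→cloth at 1.1154; arbitrage exists.

1.1154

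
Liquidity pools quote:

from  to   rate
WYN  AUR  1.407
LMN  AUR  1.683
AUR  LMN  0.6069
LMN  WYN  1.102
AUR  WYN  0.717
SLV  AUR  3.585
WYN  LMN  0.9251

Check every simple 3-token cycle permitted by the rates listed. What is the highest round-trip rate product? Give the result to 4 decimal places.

1.1163

LMN→AUR→WYN→LMN: 1.683 × 0.717 × 0.9251 = 1.11633
LMN→WYN→AUR→LMN: 1.102 × 1.407 × 0.6069 = 0.94101
Maximum is LMN→AUR→WYN→LMN at 1.1163; arbitrage exists.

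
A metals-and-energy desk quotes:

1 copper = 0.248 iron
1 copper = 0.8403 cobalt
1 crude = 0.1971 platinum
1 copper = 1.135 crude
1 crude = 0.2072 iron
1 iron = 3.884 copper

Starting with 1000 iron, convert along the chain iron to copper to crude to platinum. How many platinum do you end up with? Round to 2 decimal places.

868.88

1000 iron × 3.884 = 3884 copper
3884 copper × 1.135 = 4408.34 crude
4408.34 crude × 0.1971 = 868.883814 platinum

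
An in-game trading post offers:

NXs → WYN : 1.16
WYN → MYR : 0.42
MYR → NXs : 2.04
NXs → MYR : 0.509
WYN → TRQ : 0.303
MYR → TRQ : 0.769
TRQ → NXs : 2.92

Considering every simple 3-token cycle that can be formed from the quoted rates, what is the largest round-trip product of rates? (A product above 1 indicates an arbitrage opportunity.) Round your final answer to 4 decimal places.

NXs→MYR→TRQ→NXs: 0.509 × 0.769 × 2.92 = 1.14295
NXs→WYN→TRQ→NXs: 1.16 × 0.303 × 2.92 = 1.02632
NXs→WYN→MYR→NXs: 1.16 × 0.42 × 2.04 = 0.99389
Maximum is NXs→MYR→TRQ→NXs at 1.1429; arbitrage exists.

1.1429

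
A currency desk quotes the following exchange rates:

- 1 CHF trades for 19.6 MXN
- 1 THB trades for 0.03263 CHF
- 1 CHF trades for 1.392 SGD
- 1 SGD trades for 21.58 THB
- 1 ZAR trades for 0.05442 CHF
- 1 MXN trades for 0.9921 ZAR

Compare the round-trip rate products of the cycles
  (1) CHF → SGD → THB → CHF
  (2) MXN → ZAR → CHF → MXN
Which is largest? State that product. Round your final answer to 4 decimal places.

(1) 1.392 × 21.58 × 0.03263 = 0.98018
(2) 0.9921 × 0.05442 × 19.6 = 1.05821
Highest is cycle (2) at 1.0582 (>1, arbitrage).

1.0582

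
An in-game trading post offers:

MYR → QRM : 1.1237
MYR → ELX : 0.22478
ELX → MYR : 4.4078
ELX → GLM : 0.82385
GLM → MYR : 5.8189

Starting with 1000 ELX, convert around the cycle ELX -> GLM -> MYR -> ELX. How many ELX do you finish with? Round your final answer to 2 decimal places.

1000 ELX × 0.82385 = 823.85 GLM
823.85 GLM × 5.8189 = 4793.900765 MYR
4793.900765 MYR × 0.22478 = 1077.5730139567 ELX

1077.57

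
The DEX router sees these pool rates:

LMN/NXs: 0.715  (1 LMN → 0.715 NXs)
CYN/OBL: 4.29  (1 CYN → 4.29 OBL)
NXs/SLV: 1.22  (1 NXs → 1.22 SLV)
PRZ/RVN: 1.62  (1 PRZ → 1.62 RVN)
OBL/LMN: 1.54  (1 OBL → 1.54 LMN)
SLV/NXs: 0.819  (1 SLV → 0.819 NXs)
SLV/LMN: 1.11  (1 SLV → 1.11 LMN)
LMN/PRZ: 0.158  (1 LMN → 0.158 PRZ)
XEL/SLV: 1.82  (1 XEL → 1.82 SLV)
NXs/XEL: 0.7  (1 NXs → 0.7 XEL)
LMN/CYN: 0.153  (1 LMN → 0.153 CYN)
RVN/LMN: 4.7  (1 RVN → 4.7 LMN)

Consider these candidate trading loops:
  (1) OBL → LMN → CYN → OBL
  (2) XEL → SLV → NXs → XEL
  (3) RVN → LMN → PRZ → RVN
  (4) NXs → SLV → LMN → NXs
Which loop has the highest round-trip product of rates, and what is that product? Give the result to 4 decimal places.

1.2030

(1) 1.54 × 0.153 × 4.29 = 1.01081
(2) 1.82 × 0.819 × 0.7 = 1.04341
(3) 4.7 × 0.158 × 1.62 = 1.20301
(4) 1.22 × 1.11 × 0.715 = 0.96825
Highest is cycle (3) at 1.2030 (>1, arbitrage).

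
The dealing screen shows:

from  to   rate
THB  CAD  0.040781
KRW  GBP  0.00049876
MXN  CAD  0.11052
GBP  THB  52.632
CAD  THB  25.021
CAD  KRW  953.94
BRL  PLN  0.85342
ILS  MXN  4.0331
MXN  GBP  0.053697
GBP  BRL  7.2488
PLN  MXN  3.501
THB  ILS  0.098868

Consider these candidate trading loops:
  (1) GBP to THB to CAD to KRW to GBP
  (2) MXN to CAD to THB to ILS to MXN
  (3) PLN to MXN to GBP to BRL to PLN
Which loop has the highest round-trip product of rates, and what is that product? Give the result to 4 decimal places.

(1) 52.632 × 0.040781 × 953.94 × 0.00049876 = 1.02122
(2) 0.11052 × 25.021 × 0.098868 × 4.0331 = 1.10266
(3) 3.501 × 0.053697 × 7.2488 × 0.85342 = 1.16298
Highest is cycle (3) at 1.1630 (>1, arbitrage).

1.1630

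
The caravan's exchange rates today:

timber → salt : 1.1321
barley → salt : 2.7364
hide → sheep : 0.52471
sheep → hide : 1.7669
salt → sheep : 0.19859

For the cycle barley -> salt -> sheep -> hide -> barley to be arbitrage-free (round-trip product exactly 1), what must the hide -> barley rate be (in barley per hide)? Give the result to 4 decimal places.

Known legs of the cycle: 2.7364 × 0.19859 × 1.7669 = 0.9601717593244
For no arbitrage the full-cycle product must be 1, so the missing rate is 1 / 0.9601717593244 ≈ 1.041480.

1.0415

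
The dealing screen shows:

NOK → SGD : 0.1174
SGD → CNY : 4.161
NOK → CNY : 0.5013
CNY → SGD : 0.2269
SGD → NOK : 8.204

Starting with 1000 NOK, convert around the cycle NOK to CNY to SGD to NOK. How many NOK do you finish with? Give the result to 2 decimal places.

933.16

1000 NOK × 0.5013 = 501.3 CNY
501.3 CNY × 0.2269 = 113.74497 SGD
113.74497 SGD × 8.204 = 933.16373388 NOK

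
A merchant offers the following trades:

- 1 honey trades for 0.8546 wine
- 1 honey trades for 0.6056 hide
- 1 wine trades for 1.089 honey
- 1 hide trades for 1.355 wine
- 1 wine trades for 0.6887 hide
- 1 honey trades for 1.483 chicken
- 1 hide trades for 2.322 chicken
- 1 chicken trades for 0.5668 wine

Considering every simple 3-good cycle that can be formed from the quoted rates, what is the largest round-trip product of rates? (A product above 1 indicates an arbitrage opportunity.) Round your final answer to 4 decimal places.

honey→chicken→wine→honey: 1.483 × 0.5668 × 1.089 = 0.91537
hide→chicken→wine→hide: 2.322 × 0.5668 × 0.6887 = 0.90640
hide→wine→honey→hide: 1.355 × 1.089 × 0.6056 = 0.89362
Maximum is honey→chicken→wine→honey at 0.9154; no arbitrage — every cycle loses value.

0.9154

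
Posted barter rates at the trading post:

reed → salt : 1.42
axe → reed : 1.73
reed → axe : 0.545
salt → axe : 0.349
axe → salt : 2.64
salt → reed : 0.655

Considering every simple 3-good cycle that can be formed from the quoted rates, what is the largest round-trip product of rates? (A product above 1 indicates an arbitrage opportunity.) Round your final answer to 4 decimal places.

reed→axe→salt→reed: 0.545 × 2.64 × 0.655 = 0.94241
reed→salt→axe→reed: 1.42 × 0.349 × 1.73 = 0.85735
Maximum is reed→axe→salt→reed at 0.9424; no arbitrage — every cycle loses value.

0.9424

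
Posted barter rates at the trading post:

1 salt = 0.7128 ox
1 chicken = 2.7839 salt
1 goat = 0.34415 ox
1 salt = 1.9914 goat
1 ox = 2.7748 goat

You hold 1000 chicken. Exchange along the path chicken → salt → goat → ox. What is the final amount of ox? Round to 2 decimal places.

1000 chicken × 2.7839 = 2783.9 salt
2783.9 salt × 1.9914 = 5543.85846 goat
5543.85846 goat × 0.34415 = 1907.918889009 ox

1907.92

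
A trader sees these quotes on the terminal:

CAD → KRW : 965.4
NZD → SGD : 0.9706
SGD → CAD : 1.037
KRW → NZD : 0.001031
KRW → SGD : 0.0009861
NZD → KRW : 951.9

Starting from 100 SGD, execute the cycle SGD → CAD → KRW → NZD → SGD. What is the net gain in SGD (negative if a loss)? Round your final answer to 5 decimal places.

0.18092

100 SGD × 1.037 = 103.7 CAD
103.7 CAD × 965.4 = 100111.98 KRW
100111.98 KRW × 0.001031 = 103.21545138 NZD
103.21545138 NZD × 0.9706 = 100.180917109428 SGD
Net change: 100.180917109428 − 100 = 0.180917109428 SGD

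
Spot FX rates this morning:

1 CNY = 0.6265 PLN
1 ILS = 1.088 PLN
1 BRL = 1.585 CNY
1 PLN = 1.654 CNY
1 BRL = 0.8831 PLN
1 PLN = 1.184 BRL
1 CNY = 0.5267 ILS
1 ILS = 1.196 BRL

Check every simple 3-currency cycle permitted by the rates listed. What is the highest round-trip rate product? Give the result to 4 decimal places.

1.1757

BRL→CNY→PLN→BRL: 1.585 × 0.6265 × 1.184 = 1.17571
BRL→CNY→ILS→BRL: 1.585 × 0.5267 × 1.196 = 0.99844
PLN→CNY→ILS→PLN: 1.654 × 0.5267 × 1.088 = 0.94782
Maximum is BRL→CNY→PLN→BRL at 1.1757; arbitrage exists.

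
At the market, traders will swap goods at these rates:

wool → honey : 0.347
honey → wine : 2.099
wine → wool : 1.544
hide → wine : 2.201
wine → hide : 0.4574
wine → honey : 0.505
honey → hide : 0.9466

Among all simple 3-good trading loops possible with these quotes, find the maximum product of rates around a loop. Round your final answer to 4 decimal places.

1.1246

honey→wine→wool→honey: 2.099 × 1.544 × 0.347 = 1.12458
hide→wine→honey→hide: 2.201 × 0.505 × 0.9466 = 1.05215
Maximum is honey→wine→wool→honey at 1.1246; arbitrage exists.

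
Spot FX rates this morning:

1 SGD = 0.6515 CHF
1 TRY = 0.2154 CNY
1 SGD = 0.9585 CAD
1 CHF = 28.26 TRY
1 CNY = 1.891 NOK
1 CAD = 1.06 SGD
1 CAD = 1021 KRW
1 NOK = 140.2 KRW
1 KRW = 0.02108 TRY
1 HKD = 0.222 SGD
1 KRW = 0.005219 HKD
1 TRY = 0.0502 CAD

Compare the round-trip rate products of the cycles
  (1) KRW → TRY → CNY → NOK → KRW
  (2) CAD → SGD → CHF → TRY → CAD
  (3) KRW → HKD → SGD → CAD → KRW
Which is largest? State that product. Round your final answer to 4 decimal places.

(1) 0.02108 × 0.2154 × 1.891 × 140.2 = 1.20380
(2) 1.06 × 0.6515 × 28.26 × 0.0502 = 0.97971
(3) 0.005219 × 0.222 × 0.9585 × 1021 = 1.13386
Highest is cycle (1) at 1.2038 (>1, arbitrage).

1.2038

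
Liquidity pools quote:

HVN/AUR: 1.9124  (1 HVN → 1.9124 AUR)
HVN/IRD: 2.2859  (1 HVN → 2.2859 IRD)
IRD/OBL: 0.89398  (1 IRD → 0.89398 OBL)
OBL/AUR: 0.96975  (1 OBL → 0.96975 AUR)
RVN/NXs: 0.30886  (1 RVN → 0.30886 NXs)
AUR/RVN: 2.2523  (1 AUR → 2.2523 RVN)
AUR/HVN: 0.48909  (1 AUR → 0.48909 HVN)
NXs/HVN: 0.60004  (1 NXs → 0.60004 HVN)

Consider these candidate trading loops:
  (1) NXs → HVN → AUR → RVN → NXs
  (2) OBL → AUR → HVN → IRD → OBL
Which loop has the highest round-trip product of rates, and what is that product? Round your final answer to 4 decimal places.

0.9692

(1) 0.60004 × 1.9124 × 2.2523 × 0.30886 = 0.79826
(2) 0.96975 × 0.48909 × 2.2859 × 0.89398 = 0.96925
Highest is cycle (2) at 0.9692 (≤1, no arbitrage).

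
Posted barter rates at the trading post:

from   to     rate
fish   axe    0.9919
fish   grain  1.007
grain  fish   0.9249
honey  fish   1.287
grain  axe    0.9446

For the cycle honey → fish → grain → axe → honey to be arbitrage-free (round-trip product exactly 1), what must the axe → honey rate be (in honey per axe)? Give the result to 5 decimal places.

Known legs of the cycle: 1.287 × 1.007 × 0.9446 = 1.2242101014
For no arbitrage the full-cycle product must be 1, so the missing rate is 1 / 1.2242101014 ≈ 0.8168532.

0.81685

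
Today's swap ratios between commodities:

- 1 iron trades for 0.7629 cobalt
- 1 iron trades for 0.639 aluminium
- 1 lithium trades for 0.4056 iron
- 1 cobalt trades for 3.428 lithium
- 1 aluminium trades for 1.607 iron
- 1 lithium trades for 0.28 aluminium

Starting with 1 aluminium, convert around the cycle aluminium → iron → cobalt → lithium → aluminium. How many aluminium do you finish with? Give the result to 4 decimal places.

1.1767

1 aluminium × 1.607 = 1.607 iron
1.607 iron × 0.7629 = 1.2259803 cobalt
1.2259803 cobalt × 3.428 = 4.2026604684 lithium
4.2026604684 lithium × 0.28 = 1.176744931152 aluminium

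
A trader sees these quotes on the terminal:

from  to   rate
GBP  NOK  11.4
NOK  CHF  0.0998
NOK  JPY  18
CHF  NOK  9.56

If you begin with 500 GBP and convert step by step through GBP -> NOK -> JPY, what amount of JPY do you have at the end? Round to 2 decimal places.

500 GBP × 11.4 = 5700 NOK
5700 NOK × 18 = 102600 JPY

102600.00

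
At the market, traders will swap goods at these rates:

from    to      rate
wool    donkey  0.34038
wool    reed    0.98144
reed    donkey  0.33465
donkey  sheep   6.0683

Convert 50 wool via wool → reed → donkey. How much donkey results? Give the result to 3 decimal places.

50 wool × 0.98144 = 49.072 reed
49.072 reed × 0.33465 = 16.4219448 donkey

16.422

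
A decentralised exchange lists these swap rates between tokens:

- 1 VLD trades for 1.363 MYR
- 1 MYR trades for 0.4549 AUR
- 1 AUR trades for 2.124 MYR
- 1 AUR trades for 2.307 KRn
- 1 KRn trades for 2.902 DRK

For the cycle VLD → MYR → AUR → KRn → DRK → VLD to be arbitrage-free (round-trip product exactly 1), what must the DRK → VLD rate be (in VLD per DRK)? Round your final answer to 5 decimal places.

Known legs of the cycle: 1.363 × 0.4549 × 2.307 × 2.902 = 4.1510388240318
For no arbitrage the full-cycle product must be 1, so the missing rate is 1 / 4.1510388240318 ≈ 0.2409036.

0.24090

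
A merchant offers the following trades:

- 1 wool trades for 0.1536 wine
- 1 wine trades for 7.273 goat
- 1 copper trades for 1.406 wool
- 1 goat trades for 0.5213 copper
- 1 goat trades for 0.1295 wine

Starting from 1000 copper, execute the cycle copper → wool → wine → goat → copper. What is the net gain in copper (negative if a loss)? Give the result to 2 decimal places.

1000 copper × 1.406 = 1406 wool
1406 wool × 0.1536 = 215.9616 wine
215.9616 wine × 7.273 = 1570.6887168 goat
1570.6887168 goat × 0.5213 = 818.80002806784 copper
Net change: 818.80002806784 − 1000 = -181.19997193216 copper

-181.20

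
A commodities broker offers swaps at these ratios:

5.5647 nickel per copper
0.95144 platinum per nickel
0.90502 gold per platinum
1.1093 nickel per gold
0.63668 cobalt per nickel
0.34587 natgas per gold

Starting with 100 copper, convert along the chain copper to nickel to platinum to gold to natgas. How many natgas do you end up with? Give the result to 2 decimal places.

100 copper × 5.5647 = 556.47 nickel
556.47 nickel × 0.95144 = 529.4478168 platinum
529.4478168 platinum × 0.90502 = 479.160863160336 gold
479.160863160336 gold × 0.34587 = 165.72736774126541232 natgas

165.73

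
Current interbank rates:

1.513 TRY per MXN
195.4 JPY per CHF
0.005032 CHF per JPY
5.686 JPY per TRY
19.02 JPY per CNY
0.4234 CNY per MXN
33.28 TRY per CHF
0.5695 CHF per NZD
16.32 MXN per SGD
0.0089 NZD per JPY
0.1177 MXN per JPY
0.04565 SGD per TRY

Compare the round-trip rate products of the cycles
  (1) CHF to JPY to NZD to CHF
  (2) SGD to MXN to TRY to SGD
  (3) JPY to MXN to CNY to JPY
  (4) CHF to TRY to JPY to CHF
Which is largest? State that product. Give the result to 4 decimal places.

(1) 195.4 × 0.0089 × 0.5695 = 0.99039
(2) 16.32 × 1.513 × 0.04565 = 1.12720
(3) 0.1177 × 0.4234 × 19.02 = 0.94785
(4) 33.28 × 5.686 × 0.005032 = 0.95221
Highest is cycle (2) at 1.1272 (>1, arbitrage).

1.1272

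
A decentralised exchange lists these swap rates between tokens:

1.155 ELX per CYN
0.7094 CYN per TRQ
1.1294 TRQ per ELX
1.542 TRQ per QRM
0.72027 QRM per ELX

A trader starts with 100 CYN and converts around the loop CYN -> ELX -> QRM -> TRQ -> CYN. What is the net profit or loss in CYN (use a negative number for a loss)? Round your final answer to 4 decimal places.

-8.9976

100 CYN × 1.155 = 115.5 ELX
115.5 ELX × 0.72027 = 83.191185 QRM
83.191185 QRM × 1.542 = 128.28080727 TRQ
128.28080727 TRQ × 0.7094 = 91.002404677338 CYN
Net change: 91.002404677338 − 100 = -8.997595322662 CYN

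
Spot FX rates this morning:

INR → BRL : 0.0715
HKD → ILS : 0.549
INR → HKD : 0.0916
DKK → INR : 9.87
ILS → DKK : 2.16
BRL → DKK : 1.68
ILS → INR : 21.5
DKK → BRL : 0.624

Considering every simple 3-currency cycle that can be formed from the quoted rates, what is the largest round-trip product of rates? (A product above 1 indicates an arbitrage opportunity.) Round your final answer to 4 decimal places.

DKK→INR→BRL→DKK: 9.87 × 0.0715 × 1.68 = 1.18558
HKD→ILS→INR→HKD: 0.549 × 21.5 × 0.0916 = 1.08120
Maximum is DKK→INR→BRL→DKK at 1.1856; arbitrage exists.

1.1856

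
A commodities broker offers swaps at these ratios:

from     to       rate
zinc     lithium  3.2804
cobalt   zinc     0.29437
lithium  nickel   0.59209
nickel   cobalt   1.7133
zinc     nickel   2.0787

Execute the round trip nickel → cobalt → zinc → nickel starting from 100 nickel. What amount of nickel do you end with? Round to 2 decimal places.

100 nickel × 1.7133 = 171.33 cobalt
171.33 cobalt × 0.29437 = 50.4344121 zinc
50.4344121 zinc × 2.0787 = 104.83801243227 nickel

104.84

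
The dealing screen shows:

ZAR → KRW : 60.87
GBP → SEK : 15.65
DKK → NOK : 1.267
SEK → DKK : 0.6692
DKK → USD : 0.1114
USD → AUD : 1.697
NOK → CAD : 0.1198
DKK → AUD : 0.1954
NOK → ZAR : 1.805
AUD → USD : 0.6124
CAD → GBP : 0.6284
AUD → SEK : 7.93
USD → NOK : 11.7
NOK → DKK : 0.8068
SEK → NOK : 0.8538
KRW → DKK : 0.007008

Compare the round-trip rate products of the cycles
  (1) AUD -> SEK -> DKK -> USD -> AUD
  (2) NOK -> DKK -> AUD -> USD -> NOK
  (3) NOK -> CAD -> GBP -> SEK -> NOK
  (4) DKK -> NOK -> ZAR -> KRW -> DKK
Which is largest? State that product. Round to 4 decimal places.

(1) 7.93 × 0.6692 × 0.1114 × 1.697 = 1.00322
(2) 0.8068 × 0.1954 × 0.6124 × 11.7 = 1.12957
(3) 0.1198 × 0.6284 × 15.65 × 0.8538 = 1.00592
(4) 1.267 × 1.805 × 60.87 × 0.007008 = 0.97555
Highest is cycle (2) at 1.1296 (>1, arbitrage).

1.1296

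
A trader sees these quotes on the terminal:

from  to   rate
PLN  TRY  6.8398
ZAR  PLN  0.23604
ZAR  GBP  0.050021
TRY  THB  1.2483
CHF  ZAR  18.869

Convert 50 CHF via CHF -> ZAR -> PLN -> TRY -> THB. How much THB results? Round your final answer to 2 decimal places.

1901.37

50 CHF × 18.869 = 943.45 ZAR
943.45 ZAR × 0.23604 = 222.691938 PLN
222.691938 PLN × 6.8398 = 1523.1683175324 TRY
1523.1683175324 TRY × 1.2483 = 1901.37101077569492 THB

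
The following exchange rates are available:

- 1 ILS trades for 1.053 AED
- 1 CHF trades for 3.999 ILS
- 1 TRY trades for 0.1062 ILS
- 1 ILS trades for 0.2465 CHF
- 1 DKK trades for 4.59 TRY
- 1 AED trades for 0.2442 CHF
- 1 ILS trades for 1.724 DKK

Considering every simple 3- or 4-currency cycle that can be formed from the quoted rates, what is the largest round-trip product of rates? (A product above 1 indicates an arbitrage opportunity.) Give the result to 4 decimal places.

1.0283

AED→CHF→ILS→AED: 0.2442 × 3.999 × 1.053 = 1.02831
ILS→DKK→TRY→ILS: 1.724 × 4.59 × 0.1062 = 0.84038
Maximum is AED→CHF→ILS→AED at 1.0283; arbitrage exists.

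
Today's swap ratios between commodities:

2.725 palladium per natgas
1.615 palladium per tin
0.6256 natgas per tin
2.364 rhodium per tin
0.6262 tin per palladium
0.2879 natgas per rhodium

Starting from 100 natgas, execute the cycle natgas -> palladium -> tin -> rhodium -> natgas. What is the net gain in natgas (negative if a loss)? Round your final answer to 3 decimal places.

100 natgas × 2.725 = 272.5 palladium
272.5 palladium × 0.6262 = 170.6395 tin
170.6395 tin × 2.364 = 403.391778 rhodium
403.391778 rhodium × 0.2879 = 116.1364928862 natgas
Net change: 116.1364928862 − 100 = 16.1364928862 natgas

16.136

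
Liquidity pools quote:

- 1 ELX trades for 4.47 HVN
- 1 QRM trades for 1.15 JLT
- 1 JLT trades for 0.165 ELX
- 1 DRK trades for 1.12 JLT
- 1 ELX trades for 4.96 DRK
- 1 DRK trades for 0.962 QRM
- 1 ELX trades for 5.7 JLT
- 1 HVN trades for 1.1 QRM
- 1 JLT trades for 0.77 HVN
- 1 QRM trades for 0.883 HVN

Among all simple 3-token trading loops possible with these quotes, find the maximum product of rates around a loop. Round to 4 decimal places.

HVN→QRM→JLT→HVN: 1.1 × 1.15 × 0.77 = 0.97405
JLT→ELX→DRK→JLT: 0.165 × 4.96 × 1.12 = 0.91661
Maximum is HVN→QRM→JLT→HVN at 0.9741; no arbitrage — every cycle loses value.

0.9741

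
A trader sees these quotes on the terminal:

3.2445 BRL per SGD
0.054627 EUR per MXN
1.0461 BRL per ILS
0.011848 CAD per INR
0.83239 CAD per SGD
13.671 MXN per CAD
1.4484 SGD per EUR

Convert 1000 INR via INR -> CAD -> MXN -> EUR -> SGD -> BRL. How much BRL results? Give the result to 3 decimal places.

41.580

1000 INR × 0.011848 = 11.848 CAD
11.848 CAD × 13.671 = 161.974008 MXN
161.974008 MXN × 0.054627 = 8.848154135016 EUR
8.848154135016 EUR × 1.4484 = 12.8156664491571744 SGD
12.8156664491571744 SGD × 3.2445 = 41.5804297942904523408 BRL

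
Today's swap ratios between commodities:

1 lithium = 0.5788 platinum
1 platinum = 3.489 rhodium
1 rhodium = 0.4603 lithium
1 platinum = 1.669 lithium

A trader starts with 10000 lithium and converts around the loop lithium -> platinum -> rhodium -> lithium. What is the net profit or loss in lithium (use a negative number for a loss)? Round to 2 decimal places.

-704.55

10000 lithium × 0.5788 = 5788 platinum
5788 platinum × 3.489 = 20194.332 rhodium
20194.332 rhodium × 0.4603 = 9295.4510196 lithium
Net change: 9295.4510196 − 10000 = -704.5489804 lithium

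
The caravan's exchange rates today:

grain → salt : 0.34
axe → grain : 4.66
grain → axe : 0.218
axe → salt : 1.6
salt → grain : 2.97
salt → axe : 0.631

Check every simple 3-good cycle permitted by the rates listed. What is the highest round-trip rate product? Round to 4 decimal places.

1.0359

grain→axe→salt→grain: 0.218 × 1.6 × 2.97 = 1.03594
grain→salt→axe→grain: 0.34 × 0.631 × 4.66 = 0.99976
Maximum is grain→axe→salt→grain at 1.0359; arbitrage exists.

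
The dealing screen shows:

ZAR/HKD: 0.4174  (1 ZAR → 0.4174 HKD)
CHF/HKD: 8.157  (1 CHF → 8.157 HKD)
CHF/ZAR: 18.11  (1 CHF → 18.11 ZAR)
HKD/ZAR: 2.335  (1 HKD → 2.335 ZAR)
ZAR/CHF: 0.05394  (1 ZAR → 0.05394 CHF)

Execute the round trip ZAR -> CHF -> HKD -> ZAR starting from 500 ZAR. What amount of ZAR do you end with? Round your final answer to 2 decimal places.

500 ZAR × 0.05394 = 26.97 CHF
26.97 CHF × 8.157 = 219.99429 HKD
219.99429 HKD × 2.335 = 513.68666715 ZAR

513.69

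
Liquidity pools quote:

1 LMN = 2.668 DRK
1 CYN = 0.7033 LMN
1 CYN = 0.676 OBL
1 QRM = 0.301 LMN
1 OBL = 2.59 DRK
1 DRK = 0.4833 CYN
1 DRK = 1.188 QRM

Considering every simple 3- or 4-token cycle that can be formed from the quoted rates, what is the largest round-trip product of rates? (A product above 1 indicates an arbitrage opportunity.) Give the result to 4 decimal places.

DRK→QRM→LMN→DRK: 1.188 × 0.301 × 2.668 = 0.95404
DRK→CYN→LMN→DRK: 0.4833 × 0.7033 × 2.668 = 0.90687
OBL→DRK→CYN→OBL: 2.59 × 0.4833 × 0.676 = 0.84618
Maximum is DRK→QRM→LMN→DRK at 0.9540; no arbitrage — every cycle loses value.

0.9540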